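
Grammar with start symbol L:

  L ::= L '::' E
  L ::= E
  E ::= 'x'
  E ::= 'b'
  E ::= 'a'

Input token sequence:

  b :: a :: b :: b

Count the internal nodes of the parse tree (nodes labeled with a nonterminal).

[L [L [L [L [E b]] :: [E a]] :: [E b]] :: [E b]]

8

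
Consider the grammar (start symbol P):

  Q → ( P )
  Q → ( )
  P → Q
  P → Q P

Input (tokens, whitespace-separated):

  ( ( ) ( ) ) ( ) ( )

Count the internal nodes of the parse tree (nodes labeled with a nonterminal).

[P [Q ( [P [Q ( )] [P [Q ( )]]] )] [P [Q ( )] [P [Q ( )]]]]

10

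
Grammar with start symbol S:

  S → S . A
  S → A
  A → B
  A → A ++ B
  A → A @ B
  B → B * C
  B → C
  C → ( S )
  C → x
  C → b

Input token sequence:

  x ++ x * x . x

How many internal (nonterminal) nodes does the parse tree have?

[S [S [A [A [B [C x]]] ++ [B [B [C x]] * [C x]]]] . [A [B [C x]]]]

13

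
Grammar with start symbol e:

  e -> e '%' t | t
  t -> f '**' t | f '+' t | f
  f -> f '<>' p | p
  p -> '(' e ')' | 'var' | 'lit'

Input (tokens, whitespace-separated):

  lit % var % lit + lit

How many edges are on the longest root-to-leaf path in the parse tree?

6

[e [e [e [t [f [p lit]]]] % [t [f [p var]]]] % [t [f [p lit]] + [t [f [p lit]]]]]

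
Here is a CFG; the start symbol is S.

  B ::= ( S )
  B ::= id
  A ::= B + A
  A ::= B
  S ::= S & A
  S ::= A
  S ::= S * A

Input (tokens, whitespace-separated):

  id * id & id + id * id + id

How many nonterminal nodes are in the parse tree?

16

[S [S [S [S [A [B id]]] * [A [B id]]] & [A [B id] + [A [B id]]]] * [A [B id] + [A [B id]]]]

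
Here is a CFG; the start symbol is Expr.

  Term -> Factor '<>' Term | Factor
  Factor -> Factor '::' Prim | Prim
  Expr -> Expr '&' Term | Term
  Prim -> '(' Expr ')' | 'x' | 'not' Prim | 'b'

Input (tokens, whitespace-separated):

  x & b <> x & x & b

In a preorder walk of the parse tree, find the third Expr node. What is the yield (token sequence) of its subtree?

x & b <> x

[Expr [Expr [Expr [Expr [Term [Factor [Prim x]]]] & [Term [Factor [Prim b]] <> [Term [Factor [Prim x]]]]] & [Term [Factor [Prim x]]]] & [Term [Factor [Prim b]]]]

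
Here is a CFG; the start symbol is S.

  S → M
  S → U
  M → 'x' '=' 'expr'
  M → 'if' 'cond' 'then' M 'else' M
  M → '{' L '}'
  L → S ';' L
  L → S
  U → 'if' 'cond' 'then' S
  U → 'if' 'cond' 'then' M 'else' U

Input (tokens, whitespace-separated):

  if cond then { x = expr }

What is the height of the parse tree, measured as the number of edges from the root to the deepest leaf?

[S [U if cond then [S [M { [L [S [M x = expr]]] }]]]]

7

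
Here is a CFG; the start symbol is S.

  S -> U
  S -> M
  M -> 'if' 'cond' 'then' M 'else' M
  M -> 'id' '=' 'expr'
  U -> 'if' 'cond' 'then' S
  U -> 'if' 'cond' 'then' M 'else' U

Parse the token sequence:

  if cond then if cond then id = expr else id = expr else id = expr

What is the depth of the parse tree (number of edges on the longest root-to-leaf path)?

4

[S [M if cond then [M if cond then [M id = expr] else [M id = expr]] else [M id = expr]]]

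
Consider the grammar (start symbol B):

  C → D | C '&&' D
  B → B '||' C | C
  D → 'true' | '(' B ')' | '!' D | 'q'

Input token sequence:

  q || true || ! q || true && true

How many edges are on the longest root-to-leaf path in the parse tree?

6

[B [B [B [B [C [D q]]] || [C [D true]]] || [C [D ! [D q]]]] || [C [C [D true]] && [D true]]]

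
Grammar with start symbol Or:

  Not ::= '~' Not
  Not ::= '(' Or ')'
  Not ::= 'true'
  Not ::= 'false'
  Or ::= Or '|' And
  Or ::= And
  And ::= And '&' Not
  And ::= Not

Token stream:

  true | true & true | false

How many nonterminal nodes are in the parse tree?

11

[Or [Or [Or [And [Not true]]] | [And [And [Not true]] & [Not true]]] | [And [Not false]]]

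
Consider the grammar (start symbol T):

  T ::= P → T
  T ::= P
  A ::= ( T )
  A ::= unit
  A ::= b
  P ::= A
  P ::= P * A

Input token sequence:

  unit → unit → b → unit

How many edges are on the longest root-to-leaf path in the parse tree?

[T [P [A unit]] → [T [P [A unit]] → [T [P [A b]] → [T [P [A unit]]]]]]

6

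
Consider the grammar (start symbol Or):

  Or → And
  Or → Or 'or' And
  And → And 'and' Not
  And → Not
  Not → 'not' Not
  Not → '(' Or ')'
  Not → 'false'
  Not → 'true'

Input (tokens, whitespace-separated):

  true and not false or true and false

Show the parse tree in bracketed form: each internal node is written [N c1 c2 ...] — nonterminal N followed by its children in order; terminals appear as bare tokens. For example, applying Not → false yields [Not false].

Or
Or or And
And or And
And and Not or And
Not and Not or And
true and Not or And
true and not Not or And
true and not false or And
true and not false or And and Not
true and not false or Not and Not
true and not false or true and Not
true and not false or true and false

[Or [Or [And [And [Not true]] and [Not not [Not false]]]] or [And [And [Not true]] and [Not false]]]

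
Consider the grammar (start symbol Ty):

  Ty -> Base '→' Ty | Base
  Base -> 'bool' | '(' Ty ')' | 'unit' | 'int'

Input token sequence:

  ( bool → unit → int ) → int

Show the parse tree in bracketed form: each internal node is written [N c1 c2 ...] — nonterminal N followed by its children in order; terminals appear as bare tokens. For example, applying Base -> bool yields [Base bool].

Ty
Base → Ty
( Ty ) → Ty
( Base → Ty ) → Ty
( bool → Ty ) → Ty
( bool → Base → Ty ) → Ty
( bool → unit → Ty ) → Ty
( bool → unit → Base ) → Ty
( bool → unit → int ) → Ty
( bool → unit → int ) → Base
( bool → unit → int ) → int

[Ty [Base ( [Ty [Base bool] → [Ty [Base unit] → [Ty [Base int]]]] )] → [Ty [Base int]]]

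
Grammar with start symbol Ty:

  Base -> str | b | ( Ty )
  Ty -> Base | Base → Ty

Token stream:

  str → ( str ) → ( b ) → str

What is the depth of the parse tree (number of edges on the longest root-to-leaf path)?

[Ty [Base str] → [Ty [Base ( [Ty [Base str]] )] → [Ty [Base ( [Ty [Base b]] )] → [Ty [Base str]]]]]

6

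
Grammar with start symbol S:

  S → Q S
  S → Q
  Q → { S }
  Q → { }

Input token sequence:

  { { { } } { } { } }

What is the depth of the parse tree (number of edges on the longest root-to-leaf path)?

[S [Q { [S [Q { [S [Q { }]] }] [S [Q { }] [S [Q { }]]]] }]]

6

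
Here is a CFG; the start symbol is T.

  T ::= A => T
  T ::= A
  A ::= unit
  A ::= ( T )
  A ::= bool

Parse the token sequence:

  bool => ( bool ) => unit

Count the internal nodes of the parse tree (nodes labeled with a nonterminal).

8

[T [A bool] => [T [A ( [T [A bool]] )] => [T [A unit]]]]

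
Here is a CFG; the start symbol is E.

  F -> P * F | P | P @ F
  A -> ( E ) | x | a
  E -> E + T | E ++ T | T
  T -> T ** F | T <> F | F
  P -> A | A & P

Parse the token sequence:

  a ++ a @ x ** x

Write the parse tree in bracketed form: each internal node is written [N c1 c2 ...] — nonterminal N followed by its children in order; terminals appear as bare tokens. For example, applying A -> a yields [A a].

E
E ++ T
T ++ T
F ++ T
P ++ T
A ++ T
a ++ T
a ++ T ** F
a ++ F ** F
a ++ P @ F ** F
a ++ A @ F ** F
a ++ a @ F ** F
a ++ a @ P ** F
a ++ a @ A ** F
a ++ a @ x ** F
a ++ a @ x ** P
a ++ a @ x ** A
a ++ a @ x ** x

[E [E [T [F [P [A a]]]]] ++ [T [T [F [P [A a]] @ [F [P [A x]]]]] ** [F [P [A x]]]]]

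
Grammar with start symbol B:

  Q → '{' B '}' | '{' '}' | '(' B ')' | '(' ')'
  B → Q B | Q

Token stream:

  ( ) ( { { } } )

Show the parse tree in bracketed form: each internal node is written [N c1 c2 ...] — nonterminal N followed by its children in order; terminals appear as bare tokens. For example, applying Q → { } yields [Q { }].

B
Q B
( ) B
( ) Q
( ) ( B )
( ) ( Q )
( ) ( { B } )
( ) ( { Q } )
( ) ( { { } } )

[B [Q ( )] [B [Q ( [B [Q { [B [Q { }]] }]] )]]]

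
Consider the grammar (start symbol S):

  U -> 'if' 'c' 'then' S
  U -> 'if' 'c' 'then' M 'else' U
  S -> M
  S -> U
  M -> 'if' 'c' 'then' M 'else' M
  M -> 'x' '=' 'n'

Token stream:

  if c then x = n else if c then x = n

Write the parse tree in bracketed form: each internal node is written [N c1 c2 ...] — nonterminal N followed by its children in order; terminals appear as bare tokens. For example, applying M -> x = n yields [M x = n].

S
U
if c then M else U
if c then x = n else U
if c then x = n else if c then S
if c then x = n else if c then M
if c then x = n else if c then x = n

[S [U if c then [M x = n] else [U if c then [S [M x = n]]]]]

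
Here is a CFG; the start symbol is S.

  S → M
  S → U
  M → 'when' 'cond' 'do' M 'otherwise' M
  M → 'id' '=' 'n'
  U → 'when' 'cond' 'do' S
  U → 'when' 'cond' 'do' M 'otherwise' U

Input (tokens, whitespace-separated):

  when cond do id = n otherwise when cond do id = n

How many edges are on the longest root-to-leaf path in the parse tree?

[S [U when cond do [M id = n] otherwise [U when cond do [S [M id = n]]]]]

5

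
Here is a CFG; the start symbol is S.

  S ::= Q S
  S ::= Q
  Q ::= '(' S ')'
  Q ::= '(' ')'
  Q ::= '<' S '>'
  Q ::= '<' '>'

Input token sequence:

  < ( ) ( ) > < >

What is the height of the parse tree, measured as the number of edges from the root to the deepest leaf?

5

[S [Q < [S [Q ( )] [S [Q ( )]]] >] [S [Q < >]]]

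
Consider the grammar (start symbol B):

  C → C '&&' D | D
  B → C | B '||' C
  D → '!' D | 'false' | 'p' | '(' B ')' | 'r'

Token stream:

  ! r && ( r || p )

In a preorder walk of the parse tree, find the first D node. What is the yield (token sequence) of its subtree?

! r

[B [C [C [D ! [D r]]] && [D ( [B [B [C [D r]]] || [C [D p]]] )]]]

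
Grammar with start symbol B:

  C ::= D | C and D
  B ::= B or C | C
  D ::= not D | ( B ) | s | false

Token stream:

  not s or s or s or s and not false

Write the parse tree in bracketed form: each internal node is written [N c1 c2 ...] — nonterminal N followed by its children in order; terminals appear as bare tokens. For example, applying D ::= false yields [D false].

B
B or C
B or C or C
B or C or C or C
C or C or C or C
D or C or C or C
not D or C or C or C
not s or C or C or C
not s or D or C or C
not s or s or C or C
not s or s or D or C
not s or s or s or C
not s or s or s or C and D
not s or s or s or D and D
not s or s or s or s and D
not s or s or s or s and not D
not s or s or s or s and not false

[B [B [B [B [C [D not [D s]]]] or [C [D s]]] or [C [D s]]] or [C [C [D s]] and [D not [D false]]]]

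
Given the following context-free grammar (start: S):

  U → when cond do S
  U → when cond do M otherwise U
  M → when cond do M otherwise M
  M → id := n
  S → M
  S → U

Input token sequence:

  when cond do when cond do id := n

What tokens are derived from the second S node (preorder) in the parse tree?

[S [U when cond do [S [U when cond do [S [M id := n]]]]]]

when cond do id := n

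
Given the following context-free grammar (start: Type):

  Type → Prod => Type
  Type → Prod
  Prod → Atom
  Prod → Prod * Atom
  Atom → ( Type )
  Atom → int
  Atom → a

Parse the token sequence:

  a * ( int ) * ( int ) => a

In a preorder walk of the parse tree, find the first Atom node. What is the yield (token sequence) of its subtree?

a

[Type [Prod [Prod [Prod [Atom a]] * [Atom ( [Type [Prod [Atom int]]] )]] * [Atom ( [Type [Prod [Atom int]]] )]] => [Type [Prod [Atom a]]]]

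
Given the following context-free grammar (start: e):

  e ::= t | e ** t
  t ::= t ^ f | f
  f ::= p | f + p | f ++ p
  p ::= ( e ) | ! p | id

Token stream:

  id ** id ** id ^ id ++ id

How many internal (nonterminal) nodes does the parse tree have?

17

[e [e [e [t [f [p id]]]] ** [t [f [p id]]]] ** [t [t [f [p id]]] ^ [f [f [p id]] ++ [p id]]]]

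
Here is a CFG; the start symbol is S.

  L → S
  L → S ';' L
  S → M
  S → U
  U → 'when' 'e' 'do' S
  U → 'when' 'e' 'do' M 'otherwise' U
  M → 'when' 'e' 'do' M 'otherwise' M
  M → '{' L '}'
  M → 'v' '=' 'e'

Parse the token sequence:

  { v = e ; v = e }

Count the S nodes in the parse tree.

[S [M { [L [S [M v = e]] ; [L [S [M v = e]]]] }]]

3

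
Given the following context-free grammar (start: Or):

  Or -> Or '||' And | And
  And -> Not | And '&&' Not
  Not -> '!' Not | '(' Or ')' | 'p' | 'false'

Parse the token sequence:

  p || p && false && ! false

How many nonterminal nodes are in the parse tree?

11

[Or [Or [And [Not p]]] || [And [And [And [Not p]] && [Not false]] && [Not ! [Not false]]]]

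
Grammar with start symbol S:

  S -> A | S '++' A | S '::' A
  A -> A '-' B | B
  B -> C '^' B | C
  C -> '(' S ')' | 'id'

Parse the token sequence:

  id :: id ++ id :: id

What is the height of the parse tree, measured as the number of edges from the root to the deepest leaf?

7

[S [S [S [S [A [B [C id]]]] :: [A [B [C id]]]] ++ [A [B [C id]]]] :: [A [B [C id]]]]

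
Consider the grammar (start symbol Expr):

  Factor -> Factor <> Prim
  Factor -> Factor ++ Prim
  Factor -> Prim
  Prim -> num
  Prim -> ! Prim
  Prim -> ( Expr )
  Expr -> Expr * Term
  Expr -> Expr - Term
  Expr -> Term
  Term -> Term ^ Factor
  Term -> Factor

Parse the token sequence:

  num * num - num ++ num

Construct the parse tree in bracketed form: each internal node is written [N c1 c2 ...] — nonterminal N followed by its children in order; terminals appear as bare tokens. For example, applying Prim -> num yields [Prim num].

[Expr [Expr [Expr [Term [Factor [Prim num]]]] * [Term [Factor [Prim num]]]] - [Term [Factor [Factor [Prim num]] ++ [Prim num]]]]

Expr
Expr - Term
Expr * Term - Term
Term * Term - Term
Factor * Term - Term
Prim * Term - Term
num * Term - Term
num * Factor - Term
num * Prim - Term
num * num - Term
num * num - Factor
num * num - Factor ++ Prim
num * num - Prim ++ Prim
num * num - num ++ Prim
num * num - num ++ num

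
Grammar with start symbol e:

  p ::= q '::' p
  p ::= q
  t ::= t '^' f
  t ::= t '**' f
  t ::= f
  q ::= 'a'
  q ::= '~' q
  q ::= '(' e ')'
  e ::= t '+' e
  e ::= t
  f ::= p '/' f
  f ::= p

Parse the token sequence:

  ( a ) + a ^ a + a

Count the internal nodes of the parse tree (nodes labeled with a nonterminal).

24

[e [t [f [p [q ( [e [t [f [p [q a]]]]] )]]]] + [e [t [t [f [p [q a]]]] ^ [f [p [q a]]]] + [e [t [f [p [q a]]]]]]]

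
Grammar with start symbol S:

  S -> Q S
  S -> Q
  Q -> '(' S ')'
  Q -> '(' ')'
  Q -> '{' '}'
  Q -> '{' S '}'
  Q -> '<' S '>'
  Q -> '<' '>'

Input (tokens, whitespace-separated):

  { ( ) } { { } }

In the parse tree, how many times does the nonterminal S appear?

4

[S [Q { [S [Q ( )]] }] [S [Q { [S [Q { }]] }]]]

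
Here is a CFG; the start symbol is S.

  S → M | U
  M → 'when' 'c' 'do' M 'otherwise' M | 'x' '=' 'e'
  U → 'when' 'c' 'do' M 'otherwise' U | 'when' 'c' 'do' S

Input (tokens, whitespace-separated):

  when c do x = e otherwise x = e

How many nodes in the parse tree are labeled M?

3

[S [M when c do [M x = e] otherwise [M x = e]]]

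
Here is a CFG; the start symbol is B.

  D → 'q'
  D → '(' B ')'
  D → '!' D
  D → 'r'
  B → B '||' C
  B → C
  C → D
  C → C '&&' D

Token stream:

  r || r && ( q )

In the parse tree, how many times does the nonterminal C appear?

4

[B [B [C [D r]]] || [C [C [D r]] && [D ( [B [C [D q]]] )]]]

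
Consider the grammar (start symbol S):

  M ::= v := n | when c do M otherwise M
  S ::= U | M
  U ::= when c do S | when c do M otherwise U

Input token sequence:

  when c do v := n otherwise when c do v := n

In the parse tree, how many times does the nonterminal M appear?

[S [U when c do [M v := n] otherwise [U when c do [S [M v := n]]]]]

2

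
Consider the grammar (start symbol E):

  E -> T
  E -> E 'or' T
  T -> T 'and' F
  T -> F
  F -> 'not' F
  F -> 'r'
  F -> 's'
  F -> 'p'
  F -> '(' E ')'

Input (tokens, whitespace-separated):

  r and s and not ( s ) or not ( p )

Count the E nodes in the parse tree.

[E [E [T [T [T [F r]] and [F s]] and [F not [F ( [E [T [F s]]] )]]]] or [T [F not [F ( [E [T [F p]]] )]]]]

4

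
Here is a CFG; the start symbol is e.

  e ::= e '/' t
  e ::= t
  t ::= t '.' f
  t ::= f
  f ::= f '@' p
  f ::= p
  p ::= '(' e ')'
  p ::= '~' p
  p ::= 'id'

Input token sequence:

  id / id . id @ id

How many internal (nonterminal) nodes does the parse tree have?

[e [e [t [f [p id]]]] / [t [t [f [p id]]] . [f [f [p id]] @ [p id]]]]

13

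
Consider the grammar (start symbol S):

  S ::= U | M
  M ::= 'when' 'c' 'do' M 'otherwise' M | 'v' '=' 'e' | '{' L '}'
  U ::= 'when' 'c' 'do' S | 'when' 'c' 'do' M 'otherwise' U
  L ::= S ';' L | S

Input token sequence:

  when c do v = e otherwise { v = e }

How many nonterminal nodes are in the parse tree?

[S [M when c do [M v = e] otherwise [M { [L [S [M v = e]]] }]]]

7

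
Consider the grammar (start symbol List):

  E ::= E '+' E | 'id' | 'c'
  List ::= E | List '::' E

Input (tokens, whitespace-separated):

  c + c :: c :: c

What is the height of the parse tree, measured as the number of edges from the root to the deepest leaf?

[List [List [List [E [E c] + [E c]]] :: [E c]] :: [E c]]

5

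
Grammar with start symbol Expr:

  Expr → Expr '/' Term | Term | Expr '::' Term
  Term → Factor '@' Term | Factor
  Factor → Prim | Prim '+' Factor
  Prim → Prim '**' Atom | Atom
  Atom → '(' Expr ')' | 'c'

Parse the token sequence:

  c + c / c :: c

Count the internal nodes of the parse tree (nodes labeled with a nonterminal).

18

[Expr [Expr [Expr [Term [Factor [Prim [Atom c]] + [Factor [Prim [Atom c]]]]]] / [Term [Factor [Prim [Atom c]]]]] :: [Term [Factor [Prim [Atom c]]]]]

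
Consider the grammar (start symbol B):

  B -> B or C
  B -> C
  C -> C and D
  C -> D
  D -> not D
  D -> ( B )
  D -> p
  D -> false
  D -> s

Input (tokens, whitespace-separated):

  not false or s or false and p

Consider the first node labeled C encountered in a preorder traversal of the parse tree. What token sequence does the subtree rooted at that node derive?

not false

[B [B [B [C [D not [D false]]]] or [C [D s]]] or [C [C [D false]] and [D p]]]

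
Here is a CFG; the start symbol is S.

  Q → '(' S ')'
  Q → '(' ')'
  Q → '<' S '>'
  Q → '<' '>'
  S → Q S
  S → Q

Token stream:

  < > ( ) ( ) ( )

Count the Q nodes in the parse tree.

4

[S [Q < >] [S [Q ( )] [S [Q ( )] [S [Q ( )]]]]]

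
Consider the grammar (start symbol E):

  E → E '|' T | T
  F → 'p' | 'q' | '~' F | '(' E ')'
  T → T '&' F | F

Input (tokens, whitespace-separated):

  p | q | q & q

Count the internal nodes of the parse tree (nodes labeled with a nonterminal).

11

[E [E [E [T [F p]]] | [T [F q]]] | [T [T [F q]] & [F q]]]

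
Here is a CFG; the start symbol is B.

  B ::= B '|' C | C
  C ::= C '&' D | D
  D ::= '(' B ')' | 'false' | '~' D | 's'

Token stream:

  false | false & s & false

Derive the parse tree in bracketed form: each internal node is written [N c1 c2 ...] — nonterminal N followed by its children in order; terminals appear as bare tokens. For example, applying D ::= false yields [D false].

[B [B [C [D false]]] | [C [C [C [D false]] & [D s]] & [D false]]]

B
B | C
C | C
D | C
false | C
false | C & D
false | C & D & D
false | D & D & D
false | false & D & D
false | false & s & D
false | false & s & false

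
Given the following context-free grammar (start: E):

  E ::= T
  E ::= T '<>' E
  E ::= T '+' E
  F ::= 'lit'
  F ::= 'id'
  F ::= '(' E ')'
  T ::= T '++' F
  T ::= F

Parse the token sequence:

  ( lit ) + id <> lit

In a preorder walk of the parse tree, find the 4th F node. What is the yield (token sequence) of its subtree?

lit

[E [T [F ( [E [T [F lit]]] )]] + [E [T [F id]] <> [E [T [F lit]]]]]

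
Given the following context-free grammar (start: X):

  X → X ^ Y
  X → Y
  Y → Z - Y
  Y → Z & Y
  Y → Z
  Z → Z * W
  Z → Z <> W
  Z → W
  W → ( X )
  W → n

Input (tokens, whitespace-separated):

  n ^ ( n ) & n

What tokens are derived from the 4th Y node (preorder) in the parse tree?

[X [X [Y [Z [W n]]]] ^ [Y [Z [W ( [X [Y [Z [W n]]]] )]] & [Y [Z [W n]]]]]

n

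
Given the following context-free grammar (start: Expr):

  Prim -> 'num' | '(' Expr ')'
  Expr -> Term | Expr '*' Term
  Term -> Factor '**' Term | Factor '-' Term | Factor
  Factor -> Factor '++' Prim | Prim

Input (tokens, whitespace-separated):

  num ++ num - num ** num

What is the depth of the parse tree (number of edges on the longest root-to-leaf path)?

[Expr [Term [Factor [Factor [Prim num]] ++ [Prim num]] - [Term [Factor [Prim num]] ** [Term [Factor [Prim num]]]]]]

6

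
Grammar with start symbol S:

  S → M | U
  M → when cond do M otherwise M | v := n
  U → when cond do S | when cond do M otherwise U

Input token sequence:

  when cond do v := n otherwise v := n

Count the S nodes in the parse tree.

1

[S [M when cond do [M v := n] otherwise [M v := n]]]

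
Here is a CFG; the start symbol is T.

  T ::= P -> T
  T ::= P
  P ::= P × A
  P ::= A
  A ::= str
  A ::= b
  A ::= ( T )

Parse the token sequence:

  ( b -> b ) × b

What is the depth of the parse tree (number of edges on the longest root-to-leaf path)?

8

[T [P [P [A ( [T [P [A b]] -> [T [P [A b]]]] )]] × [A b]]]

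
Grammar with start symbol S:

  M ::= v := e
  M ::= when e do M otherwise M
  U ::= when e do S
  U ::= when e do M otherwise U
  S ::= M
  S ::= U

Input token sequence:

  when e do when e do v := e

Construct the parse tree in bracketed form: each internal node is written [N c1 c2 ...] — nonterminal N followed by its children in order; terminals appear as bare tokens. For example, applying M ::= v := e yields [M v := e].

S
U
when e do S
when e do U
when e do when e do S
when e do when e do M
when e do when e do v := e

[S [U when e do [S [U when e do [S [M v := e]]]]]]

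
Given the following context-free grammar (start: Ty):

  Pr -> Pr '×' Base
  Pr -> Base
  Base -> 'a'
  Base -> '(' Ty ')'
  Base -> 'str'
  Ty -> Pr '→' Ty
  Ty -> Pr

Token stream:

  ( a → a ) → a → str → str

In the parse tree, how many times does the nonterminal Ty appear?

[Ty [Pr [Base ( [Ty [Pr [Base a]] → [Ty [Pr [Base a]]]] )]] → [Ty [Pr [Base a]] → [Ty [Pr [Base str]] → [Ty [Pr [Base str]]]]]]

6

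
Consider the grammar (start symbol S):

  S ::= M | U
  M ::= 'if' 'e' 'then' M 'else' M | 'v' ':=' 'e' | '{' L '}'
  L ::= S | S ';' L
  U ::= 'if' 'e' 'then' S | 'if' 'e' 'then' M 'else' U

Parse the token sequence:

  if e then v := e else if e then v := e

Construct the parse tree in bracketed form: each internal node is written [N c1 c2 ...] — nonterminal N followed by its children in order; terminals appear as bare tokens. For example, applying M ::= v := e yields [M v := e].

S
U
if e then M else U
if e then v := e else U
if e then v := e else if e then S
if e then v := e else if e then M
if e then v := e else if e then v := e

[S [U if e then [M v := e] else [U if e then [S [M v := e]]]]]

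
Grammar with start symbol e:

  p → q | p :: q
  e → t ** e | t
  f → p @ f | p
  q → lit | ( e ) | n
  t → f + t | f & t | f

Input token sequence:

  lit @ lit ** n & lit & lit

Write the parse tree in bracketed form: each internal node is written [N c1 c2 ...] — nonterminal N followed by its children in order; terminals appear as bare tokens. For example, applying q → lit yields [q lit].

e
t ** e
f ** e
p @ f ** e
q @ f ** e
lit @ f ** e
lit @ p ** e
lit @ q ** e
lit @ lit ** e
lit @ lit ** t
lit @ lit ** f & t
lit @ lit ** p & t
lit @ lit ** q & t
lit @ lit ** n & t
lit @ lit ** n & f & t
lit @ lit ** n & p & t
lit @ lit ** n & q & t
lit @ lit ** n & lit & t
lit @ lit ** n & lit & f
lit @ lit ** n & lit & p
lit @ lit ** n & lit & q
lit @ lit ** n & lit & lit

[e [t [f [p [q lit]] @ [f [p [q lit]]]]] ** [e [t [f [p [q n]]] & [t [f [p [q lit]]] & [t [f [p [q lit]]]]]]]]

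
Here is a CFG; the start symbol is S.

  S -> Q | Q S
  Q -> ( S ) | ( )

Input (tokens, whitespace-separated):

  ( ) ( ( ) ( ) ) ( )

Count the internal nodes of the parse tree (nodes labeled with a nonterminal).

10

[S [Q ( )] [S [Q ( [S [Q ( )] [S [Q ( )]]] )] [S [Q ( )]]]]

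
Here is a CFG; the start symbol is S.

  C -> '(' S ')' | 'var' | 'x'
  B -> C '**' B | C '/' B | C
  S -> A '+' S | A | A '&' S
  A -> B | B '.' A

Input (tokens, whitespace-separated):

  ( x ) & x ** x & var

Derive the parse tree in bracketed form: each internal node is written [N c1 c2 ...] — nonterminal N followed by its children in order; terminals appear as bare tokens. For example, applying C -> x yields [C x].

[S [A [B [C ( [S [A [B [C x]]]] )]]] & [S [A [B [C x] ** [B [C x]]]] & [S [A [B [C var]]]]]]

S
A & S
B & S
C & S
( S ) & S
( A ) & S
( B ) & S
( C ) & S
( x ) & S
( x ) & A & S
( x ) & B & S
( x ) & C ** B & S
( x ) & x ** B & S
( x ) & x ** C & S
( x ) & x ** x & S
( x ) & x ** x & A
( x ) & x ** x & B
( x ) & x ** x & C
( x ) & x ** x & var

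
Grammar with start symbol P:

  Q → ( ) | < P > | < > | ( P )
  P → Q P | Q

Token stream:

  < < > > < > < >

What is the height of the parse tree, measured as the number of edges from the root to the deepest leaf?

[P [Q < [P [Q < >]] >] [P [Q < >] [P [Q < >]]]]

4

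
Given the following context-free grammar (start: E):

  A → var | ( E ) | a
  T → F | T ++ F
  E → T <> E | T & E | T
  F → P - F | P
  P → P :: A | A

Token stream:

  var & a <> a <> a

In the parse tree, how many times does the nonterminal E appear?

4

[E [T [F [P [A var]]]] & [E [T [F [P [A a]]]] <> [E [T [F [P [A a]]]] <> [E [T [F [P [A a]]]]]]]]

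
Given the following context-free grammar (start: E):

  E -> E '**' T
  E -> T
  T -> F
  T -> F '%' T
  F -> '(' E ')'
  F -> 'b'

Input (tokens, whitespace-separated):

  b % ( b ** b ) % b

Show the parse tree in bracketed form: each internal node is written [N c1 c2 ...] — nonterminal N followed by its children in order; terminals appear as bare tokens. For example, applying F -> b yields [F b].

[E [T [F b] % [T [F ( [E [E [T [F b]]] ** [T [F b]]] )] % [T [F b]]]]]

E
T
F % T
b % T
b % F % T
b % ( E ) % T
b % ( E ** T ) % T
b % ( T ** T ) % T
b % ( F ** T ) % T
b % ( b ** T ) % T
b % ( b ** F ) % T
b % ( b ** b ) % T
b % ( b ** b ) % F
b % ( b ** b ) % b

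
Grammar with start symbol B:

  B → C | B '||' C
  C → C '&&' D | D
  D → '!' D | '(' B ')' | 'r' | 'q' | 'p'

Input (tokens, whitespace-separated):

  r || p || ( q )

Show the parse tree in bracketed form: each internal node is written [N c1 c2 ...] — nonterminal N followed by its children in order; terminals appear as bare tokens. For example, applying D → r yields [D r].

B
B || C
B || C || C
C || C || C
D || C || C
r || C || C
r || D || C
r || p || C
r || p || D
r || p || ( B )
r || p || ( C )
r || p || ( D )
r || p || ( q )

[B [B [B [C [D r]]] || [C [D p]]] || [C [D ( [B [C [D q]]] )]]]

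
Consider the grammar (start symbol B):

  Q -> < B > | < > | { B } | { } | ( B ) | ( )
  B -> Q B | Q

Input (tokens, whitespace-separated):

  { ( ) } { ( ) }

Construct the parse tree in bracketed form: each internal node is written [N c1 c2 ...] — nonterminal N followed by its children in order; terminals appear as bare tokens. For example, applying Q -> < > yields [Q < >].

[B [Q { [B [Q ( )]] }] [B [Q { [B [Q ( )]] }]]]

B
Q B
{ B } B
{ Q } B
{ ( ) } B
{ ( ) } Q
{ ( ) } { B }
{ ( ) } { Q }
{ ( ) } { ( ) }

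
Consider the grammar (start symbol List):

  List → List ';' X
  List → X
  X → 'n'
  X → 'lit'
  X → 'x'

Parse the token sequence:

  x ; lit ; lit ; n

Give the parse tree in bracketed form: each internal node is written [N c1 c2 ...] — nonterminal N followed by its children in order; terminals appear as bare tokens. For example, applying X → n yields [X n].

List
List ; X
List ; X ; X
List ; X ; X ; X
X ; X ; X ; X
x ; X ; X ; X
x ; lit ; X ; X
x ; lit ; lit ; X
x ; lit ; lit ; n

[List [List [List [List [X x]] ; [X lit]] ; [X lit]] ; [X n]]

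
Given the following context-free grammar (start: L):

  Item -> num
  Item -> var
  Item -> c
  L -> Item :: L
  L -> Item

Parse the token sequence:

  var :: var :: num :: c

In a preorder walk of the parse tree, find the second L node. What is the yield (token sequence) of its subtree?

var :: num :: c

[L [Item var] :: [L [Item var] :: [L [Item num] :: [L [Item c]]]]]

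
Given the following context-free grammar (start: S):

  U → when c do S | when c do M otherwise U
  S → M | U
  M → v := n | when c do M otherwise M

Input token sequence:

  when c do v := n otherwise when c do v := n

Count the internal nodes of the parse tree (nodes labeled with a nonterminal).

[S [U when c do [M v := n] otherwise [U when c do [S [M v := n]]]]]

6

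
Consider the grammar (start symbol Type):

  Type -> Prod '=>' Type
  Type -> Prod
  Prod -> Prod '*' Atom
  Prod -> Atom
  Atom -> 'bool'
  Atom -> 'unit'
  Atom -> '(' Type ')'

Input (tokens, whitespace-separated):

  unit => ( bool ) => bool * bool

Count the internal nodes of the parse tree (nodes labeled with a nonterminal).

[Type [Prod [Atom unit]] => [Type [Prod [Atom ( [Type [Prod [Atom bool]]] )]] => [Type [Prod [Prod [Atom bool]] * [Atom bool]]]]]

14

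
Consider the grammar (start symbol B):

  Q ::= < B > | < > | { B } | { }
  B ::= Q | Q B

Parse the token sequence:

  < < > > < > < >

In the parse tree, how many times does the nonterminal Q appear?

[B [Q < [B [Q < >]] >] [B [Q < >] [B [Q < >]]]]

4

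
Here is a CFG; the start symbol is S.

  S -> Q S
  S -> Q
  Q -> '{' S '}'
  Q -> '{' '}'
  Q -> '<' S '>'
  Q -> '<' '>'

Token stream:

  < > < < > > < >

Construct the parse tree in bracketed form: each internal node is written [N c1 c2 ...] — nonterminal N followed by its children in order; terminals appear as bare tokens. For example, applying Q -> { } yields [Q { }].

S
Q S
< > S
< > Q S
< > < S > S
< > < Q > S
< > < < > > S
< > < < > > Q
< > < < > > < >

[S [Q < >] [S [Q < [S [Q < >]] >] [S [Q < >]]]]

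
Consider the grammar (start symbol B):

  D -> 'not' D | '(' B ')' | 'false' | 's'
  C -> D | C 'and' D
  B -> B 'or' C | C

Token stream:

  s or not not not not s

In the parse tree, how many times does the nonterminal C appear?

2

[B [B [C [D s]]] or [C [D not [D not [D not [D not [D s]]]]]]]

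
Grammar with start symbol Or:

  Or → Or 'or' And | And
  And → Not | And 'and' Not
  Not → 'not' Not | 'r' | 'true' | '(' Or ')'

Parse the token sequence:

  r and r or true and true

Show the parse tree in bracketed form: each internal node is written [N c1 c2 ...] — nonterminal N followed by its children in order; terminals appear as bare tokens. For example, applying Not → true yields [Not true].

Or
Or or And
And or And
And and Not or And
Not and Not or And
r and Not or And
r and r or And
r and r or And and Not
r and r or Not and Not
r and r or true and Not
r and r or true and true

[Or [Or [And [And [Not r]] and [Not r]]] or [And [And [Not true]] and [Not true]]]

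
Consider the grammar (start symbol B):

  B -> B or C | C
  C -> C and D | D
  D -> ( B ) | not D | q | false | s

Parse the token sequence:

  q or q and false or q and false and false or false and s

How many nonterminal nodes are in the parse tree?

20

[B [B [B [B [C [D q]]] or [C [C [D q]] and [D false]]] or [C [C [C [D q]] and [D false]] and [D false]]] or [C [C [D false]] and [D s]]]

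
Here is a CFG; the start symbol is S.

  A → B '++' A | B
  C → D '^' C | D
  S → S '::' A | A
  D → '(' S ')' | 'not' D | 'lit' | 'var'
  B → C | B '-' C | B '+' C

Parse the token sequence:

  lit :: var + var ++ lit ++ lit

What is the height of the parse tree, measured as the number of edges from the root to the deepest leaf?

7

[S [S [A [B [C [D lit]]]]] :: [A [B [B [C [D var]]] + [C [D var]]] ++ [A [B [C [D lit]]] ++ [A [B [C [D lit]]]]]]]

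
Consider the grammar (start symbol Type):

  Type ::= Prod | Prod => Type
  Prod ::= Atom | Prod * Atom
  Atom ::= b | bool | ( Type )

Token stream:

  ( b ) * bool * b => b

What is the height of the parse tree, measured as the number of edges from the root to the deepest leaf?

8

[Type [Prod [Prod [Prod [Atom ( [Type [Prod [Atom b]]] )]] * [Atom bool]] * [Atom b]] => [Type [Prod [Atom b]]]]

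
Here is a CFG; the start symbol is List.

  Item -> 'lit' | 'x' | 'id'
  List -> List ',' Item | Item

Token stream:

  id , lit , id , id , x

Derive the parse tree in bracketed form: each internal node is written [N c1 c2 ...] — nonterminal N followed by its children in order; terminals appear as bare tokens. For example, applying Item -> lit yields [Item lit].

[List [List [List [List [List [Item id]] , [Item lit]] , [Item id]] , [Item id]] , [Item x]]

List
List , Item
List , Item , Item
List , Item , Item , Item
List , Item , Item , Item , Item
Item , Item , Item , Item , Item
id , Item , Item , Item , Item
id , lit , Item , Item , Item
id , lit , id , Item , Item
id , lit , id , id , Item
id , lit , id , id , x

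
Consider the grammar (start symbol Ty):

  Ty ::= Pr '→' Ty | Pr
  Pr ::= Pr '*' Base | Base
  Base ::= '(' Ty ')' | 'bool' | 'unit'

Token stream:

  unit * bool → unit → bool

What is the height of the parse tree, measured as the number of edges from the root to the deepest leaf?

5

[Ty [Pr [Pr [Base unit]] * [Base bool]] → [Ty [Pr [Base unit]] → [Ty [Pr [Base bool]]]]]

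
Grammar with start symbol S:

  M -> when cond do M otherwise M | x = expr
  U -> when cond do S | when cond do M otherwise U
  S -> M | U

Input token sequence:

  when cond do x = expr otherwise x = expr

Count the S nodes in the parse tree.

[S [M when cond do [M x = expr] otherwise [M x = expr]]]

1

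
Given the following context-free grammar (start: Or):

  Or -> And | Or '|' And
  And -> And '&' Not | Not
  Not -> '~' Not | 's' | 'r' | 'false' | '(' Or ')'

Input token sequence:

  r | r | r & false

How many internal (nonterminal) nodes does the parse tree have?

11

[Or [Or [Or [And [Not r]]] | [And [Not r]]] | [And [And [Not r]] & [Not false]]]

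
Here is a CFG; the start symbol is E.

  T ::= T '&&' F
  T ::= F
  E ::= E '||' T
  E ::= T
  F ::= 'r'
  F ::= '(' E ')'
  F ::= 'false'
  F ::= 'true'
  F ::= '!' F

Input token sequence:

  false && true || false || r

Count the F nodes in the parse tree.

4

[E [E [E [T [T [F false]] && [F true]]] || [T [F false]]] || [T [F r]]]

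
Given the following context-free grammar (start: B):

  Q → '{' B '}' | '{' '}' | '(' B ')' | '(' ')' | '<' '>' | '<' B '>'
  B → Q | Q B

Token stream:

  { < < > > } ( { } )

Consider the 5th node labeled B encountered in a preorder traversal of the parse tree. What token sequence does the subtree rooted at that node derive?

[B [Q { [B [Q < [B [Q < >]] >]] }] [B [Q ( [B [Q { }]] )]]]

{ }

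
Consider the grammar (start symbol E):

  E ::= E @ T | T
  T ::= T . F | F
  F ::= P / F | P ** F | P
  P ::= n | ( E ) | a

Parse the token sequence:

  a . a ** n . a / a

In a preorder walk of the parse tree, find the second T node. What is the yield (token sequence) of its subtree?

a . a ** n

[E [T [T [T [F [P a]]] . [F [P a] ** [F [P n]]]] . [F [P a] / [F [P a]]]]]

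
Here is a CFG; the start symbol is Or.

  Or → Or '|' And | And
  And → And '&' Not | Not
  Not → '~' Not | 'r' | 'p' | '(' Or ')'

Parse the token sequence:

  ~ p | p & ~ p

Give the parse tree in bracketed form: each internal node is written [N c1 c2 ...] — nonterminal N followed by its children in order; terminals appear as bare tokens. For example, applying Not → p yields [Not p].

Or
Or | And
And | And
Not | And
~ Not | And
~ p | And
~ p | And & Not
~ p | Not & Not
~ p | p & Not
~ p | p & ~ Not
~ p | p & ~ p

[Or [Or [And [Not ~ [Not p]]]] | [And [And [Not p]] & [Not ~ [Not p]]]]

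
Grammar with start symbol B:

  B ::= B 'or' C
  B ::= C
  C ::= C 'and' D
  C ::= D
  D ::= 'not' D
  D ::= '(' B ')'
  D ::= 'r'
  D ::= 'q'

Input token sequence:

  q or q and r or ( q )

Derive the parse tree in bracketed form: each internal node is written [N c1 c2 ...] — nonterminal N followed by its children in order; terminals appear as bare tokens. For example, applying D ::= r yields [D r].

[B [B [B [C [D q]]] or [C [C [D q]] and [D r]]] or [C [D ( [B [C [D q]]] )]]]

B
B or C
B or C or C
C or C or C
D or C or C
q or C or C
q or C and D or C
q or D and D or C
q or q and D or C
q or q and r or C
q or q and r or D
q or q and r or ( B )
q or q and r or ( C )
q or q and r or ( D )
q or q and r or ( q )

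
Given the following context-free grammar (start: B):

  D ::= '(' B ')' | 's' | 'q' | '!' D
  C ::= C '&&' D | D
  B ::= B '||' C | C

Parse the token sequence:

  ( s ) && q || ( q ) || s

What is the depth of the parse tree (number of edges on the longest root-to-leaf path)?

9

[B [B [B [C [C [D ( [B [C [D s]]] )]] && [D q]]] || [C [D ( [B [C [D q]]] )]]] || [C [D s]]]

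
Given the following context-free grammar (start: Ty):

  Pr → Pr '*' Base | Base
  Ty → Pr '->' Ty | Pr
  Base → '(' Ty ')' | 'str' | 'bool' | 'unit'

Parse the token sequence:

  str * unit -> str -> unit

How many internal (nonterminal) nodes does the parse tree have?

[Ty [Pr [Pr [Base str]] * [Base unit]] -> [Ty [Pr [Base str]] -> [Ty [Pr [Base unit]]]]]

11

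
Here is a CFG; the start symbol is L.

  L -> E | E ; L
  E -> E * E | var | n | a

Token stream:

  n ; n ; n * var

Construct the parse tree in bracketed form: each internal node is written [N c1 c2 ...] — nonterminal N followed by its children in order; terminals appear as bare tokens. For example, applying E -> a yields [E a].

L
E ; L
n ; L
n ; E ; L
n ; n ; L
n ; n ; E
n ; n ; E * E
n ; n ; n * E
n ; n ; n * var

[L [E n] ; [L [E n] ; [L [E [E n] * [E var]]]]]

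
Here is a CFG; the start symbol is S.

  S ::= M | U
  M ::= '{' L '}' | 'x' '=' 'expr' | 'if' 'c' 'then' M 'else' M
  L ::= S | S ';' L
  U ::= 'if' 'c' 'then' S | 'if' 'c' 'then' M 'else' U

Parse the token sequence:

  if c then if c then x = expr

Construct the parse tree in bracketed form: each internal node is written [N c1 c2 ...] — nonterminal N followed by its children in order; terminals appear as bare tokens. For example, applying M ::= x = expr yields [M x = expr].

S
U
if c then S
if c then U
if c then if c then S
if c then if c then M
if c then if c then x = expr

[S [U if c then [S [U if c then [S [M x = expr]]]]]]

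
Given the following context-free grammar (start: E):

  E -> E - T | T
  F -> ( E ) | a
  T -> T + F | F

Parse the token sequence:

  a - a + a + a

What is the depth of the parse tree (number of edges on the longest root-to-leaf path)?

[E [E [T [F a]]] - [T [T [T [F a]] + [F a]] + [F a]]]

5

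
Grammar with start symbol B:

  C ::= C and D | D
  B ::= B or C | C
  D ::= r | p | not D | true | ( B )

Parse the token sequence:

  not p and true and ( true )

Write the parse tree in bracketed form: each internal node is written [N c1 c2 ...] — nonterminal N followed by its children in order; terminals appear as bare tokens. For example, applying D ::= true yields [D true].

[B [C [C [C [D not [D p]]] and [D true]] and [D ( [B [C [D true]]] )]]]

B
C
C and D
C and D and D
D and D and D
not D and D and D
not p and D and D
not p and true and D
not p and true and ( B )
not p and true and ( C )
not p and true and ( D )
not p and true and ( true )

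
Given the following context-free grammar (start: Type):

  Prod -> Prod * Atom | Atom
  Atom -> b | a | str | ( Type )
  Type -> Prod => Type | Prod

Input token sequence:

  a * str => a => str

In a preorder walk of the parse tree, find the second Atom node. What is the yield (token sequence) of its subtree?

str

[Type [Prod [Prod [Atom a]] * [Atom str]] => [Type [Prod [Atom a]] => [Type [Prod [Atom str]]]]]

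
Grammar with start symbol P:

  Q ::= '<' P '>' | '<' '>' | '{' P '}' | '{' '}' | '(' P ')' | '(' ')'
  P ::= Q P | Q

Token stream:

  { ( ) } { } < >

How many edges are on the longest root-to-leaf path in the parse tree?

4

[P [Q { [P [Q ( )]] }] [P [Q { }] [P [Q < >]]]]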